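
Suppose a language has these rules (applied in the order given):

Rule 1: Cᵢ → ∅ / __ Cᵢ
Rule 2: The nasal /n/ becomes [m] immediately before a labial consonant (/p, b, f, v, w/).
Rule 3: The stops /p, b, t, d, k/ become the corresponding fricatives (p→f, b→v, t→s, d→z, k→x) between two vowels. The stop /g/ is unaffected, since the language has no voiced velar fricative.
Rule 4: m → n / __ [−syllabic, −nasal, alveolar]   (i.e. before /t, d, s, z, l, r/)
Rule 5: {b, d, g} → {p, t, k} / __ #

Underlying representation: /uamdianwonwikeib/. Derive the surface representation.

Rule 1 (degemination): no segment meets the environment; /uamdianwonwikeib/ is unchanged.
Rule 2 (nasal place assimilation): /n/ precedes the labial consonant /w/, so it assimilates in place to [m]. /n/ precedes the labial consonant /w/, so it assimilates in place to [m]. /uamdianwonwikeib/ → uamdiamwomwikeib.
Rule 3 (intervocalic spirantization): /k/ is a stop between vowels /i/ and /e/, so it spirantizes to the fricative [x]. /uamdiamwomwikeib/ → uamdiamwomwixeib.
Rule 4 (nasal place assimilation): /m/ precedes the alveolar consonant /d/, so it assimilates in place to [n]. /uamdiamwomwixeib/ → uandiamwomwixeib.
Rule 5 (final devoicing): /b/ is a voiced stop in word-final position, so it devoices to [p]. /uandiamwomwixeib/ → uandiamwomwixeip.

uandiamwomwixeip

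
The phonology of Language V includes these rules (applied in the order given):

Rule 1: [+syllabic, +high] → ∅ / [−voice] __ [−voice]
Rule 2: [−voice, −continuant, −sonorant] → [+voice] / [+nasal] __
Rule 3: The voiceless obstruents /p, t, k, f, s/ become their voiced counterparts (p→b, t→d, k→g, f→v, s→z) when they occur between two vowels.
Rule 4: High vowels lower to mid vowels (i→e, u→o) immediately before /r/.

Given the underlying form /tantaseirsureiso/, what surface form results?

tandazeersoreizo

Rule 1 (high vowel syncope): no segment meets the environment; /tantaseirsureiso/ is unchanged.
Rule 2 (post-nasal voicing): /t/ is a voiceless stop immediately after the nasal /n/, so it voices to [d]. /tantaseirsureiso/ → tandaseirsureiso.
Rule 3 (intervocalic voicing): /s/ is a voiceless obstruent between vowels /a/ and /e/, so it voices to [z]. /s/ is a voiceless obstruent between vowels /i/ and /o/, so it voices to [z]. /tandaseirsureiso/ → tandazeirsureizo.
Rule 4 (pre-rhotic lowering): /i/ is a high vowel immediately before /r/, so it lowers to [e]. /u/ is a high vowel immediately before /r/, so it lowers to [o]. /tandazeirsureizo/ → tandazeersoreizo.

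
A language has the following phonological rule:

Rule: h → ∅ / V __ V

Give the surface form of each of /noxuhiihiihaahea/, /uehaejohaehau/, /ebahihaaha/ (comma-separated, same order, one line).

noxuiiiiaaea, ueaejoaeau, ebaiaaa

/noxuhiihiihaahea/: /h/ occurs between vowels /u/ and /i/, so it deletes. /h/ occurs between vowels /i/ and /i/, so it deletes. /h/ occurs between vowels /i/ and /a/, so it deletes. /h/ occurs between vowels /a/ and /e/, so it deletes. → [noxuiiiiaaea].
/uehaejohaehau/: /h/ occurs between vowels /e/ and /a/, so it deletes. /h/ occurs between vowels /o/ and /a/, so it deletes. /h/ occurs between vowels /e/ and /a/, so it deletes. → [ueaejoaeau].
/ebahihaaha/: /h/ occurs between vowels /a/ and /i/, so it deletes. /h/ occurs between vowels /i/ and /a/, so it deletes. /h/ occurs between vowels /a/ and /a/, so it deletes. → [ebaiaaa].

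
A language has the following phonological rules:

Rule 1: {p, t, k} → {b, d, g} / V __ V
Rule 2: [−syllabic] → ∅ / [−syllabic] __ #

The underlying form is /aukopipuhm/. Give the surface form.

Rule 1 (intervocalic voicing): /k/ is a voiceless stop between vowels /u/ and /o/, so it voices to [g]. /p/ is a voiceless stop between vowels /o/ and /i/, so it voices to [b]. /p/ is a voiceless stop between vowels /i/ and /u/, so it voices to [b]. /aukopipuhm/ → augobibuhm.
Rule 2 (final cluster simplification): /m/ is the second consonant of a word-final cluster /hm/, so it deletes. /augobibuhm/ → augobibuh.

augobibuh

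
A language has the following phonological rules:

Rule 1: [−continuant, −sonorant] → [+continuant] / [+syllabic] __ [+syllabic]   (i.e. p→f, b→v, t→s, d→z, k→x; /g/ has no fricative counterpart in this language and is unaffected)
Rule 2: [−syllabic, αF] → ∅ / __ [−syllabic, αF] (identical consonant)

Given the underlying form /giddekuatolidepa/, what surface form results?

gidexuasolizefa

Rule 1 (intervocalic spirantization): /k/ is a stop between vowels /e/ and /u/, so it spirantizes to the fricative [x]. /t/ is a stop between vowels /a/ and /o/, so it spirantizes to the fricative [s]. /d/ is a stop between vowels /i/ and /e/, so it spirantizes to the fricative [z]. /p/ is a stop between vowels /e/ and /a/, so it spirantizes to the fricative [f]. /giddekuatolidepa/ → giddexuasolizefa.
Rule 2 (degemination): /dd/ is a geminate; the first /d/ deletes. /giddexuasolizefa/ → gidexuasolizefa.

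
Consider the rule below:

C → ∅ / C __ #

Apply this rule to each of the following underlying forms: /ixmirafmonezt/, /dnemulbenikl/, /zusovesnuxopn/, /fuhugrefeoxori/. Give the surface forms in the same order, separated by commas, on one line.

/ixmirafmonezt/: /t/ is the second consonant of a word-final cluster /zt/, so it deletes. → [ixmirafmonez].
/dnemulbenikl/: /l/ is the second consonant of a word-final cluster /kl/, so it deletes. → [dnemulbenik].
/zusovesnuxopn/: /n/ is the second consonant of a word-final cluster /pn/, so it deletes. → [zusovesnuxop].
/fuhugrefeoxori/: the rule's environment is not met; surfaces unchanged as [fuhugrefeoxori].

ixmirafmonez, dnemulbenik, zusovesnuxop, fuhugrefeoxori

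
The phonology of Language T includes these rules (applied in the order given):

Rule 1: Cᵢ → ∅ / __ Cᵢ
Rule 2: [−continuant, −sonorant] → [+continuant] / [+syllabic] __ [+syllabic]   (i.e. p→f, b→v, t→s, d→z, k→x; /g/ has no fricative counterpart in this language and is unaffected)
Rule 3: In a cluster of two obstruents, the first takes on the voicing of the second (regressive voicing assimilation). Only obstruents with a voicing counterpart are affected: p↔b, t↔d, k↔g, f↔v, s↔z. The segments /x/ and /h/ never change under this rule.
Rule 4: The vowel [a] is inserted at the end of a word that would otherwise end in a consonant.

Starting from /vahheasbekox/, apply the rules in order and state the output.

Rule 1 (degemination): /hh/ is a geminate; the first /h/ deletes. /vahheasbekox/ → vaheasbekox.
Rule 2 (intervocalic spirantization): /k/ is a stop between vowels /e/ and /o/, so it spirantizes to the fricative [x]. /vaheasbekox/ → vaheasbexox.
Rule 3 (regressive voicing assimilation): /s/ precedes the voiced obstruent /b/, so it voices to [z] by assimilation. /vaheasbexox/ → vaheazbexox.
Rule 4 (final a-epenthesis): the form ends in the consonant /x/, so [a] is inserted word-finally. /vaheazbexox/ → vaheazbexoxa.

vaheazbexoxa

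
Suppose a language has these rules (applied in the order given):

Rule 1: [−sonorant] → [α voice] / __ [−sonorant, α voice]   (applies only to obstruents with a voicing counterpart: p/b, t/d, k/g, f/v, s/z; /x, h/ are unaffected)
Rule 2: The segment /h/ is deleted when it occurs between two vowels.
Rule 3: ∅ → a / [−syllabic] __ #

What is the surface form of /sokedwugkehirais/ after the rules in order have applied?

Rule 1 (regressive voicing assimilation): /g/ precedes the voiceless obstruent /k/, so it devoices to [k] by assimilation. /sokedwugkehirais/ → sokedwukkehirais.
Rule 2 (intervocalic h-deletion): /h/ occurs between vowels /e/ and /i/, so it deletes. /sokedwukkehirais/ → sokedwukkeirais.
Rule 3 (final a-epenthesis): the form ends in the consonant /s/, so [a] is inserted word-finally. /sokedwukkeirais/ → sokedwukkeiraisa.

sokedwukkeiraisa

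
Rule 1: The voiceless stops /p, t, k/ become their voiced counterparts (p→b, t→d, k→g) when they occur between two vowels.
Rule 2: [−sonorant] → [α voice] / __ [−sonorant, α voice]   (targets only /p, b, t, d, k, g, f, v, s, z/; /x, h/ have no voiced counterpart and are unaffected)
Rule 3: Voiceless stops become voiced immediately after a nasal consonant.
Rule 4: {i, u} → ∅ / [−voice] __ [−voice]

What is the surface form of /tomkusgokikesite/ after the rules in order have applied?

Rule 1 (intervocalic voicing): /k/ is a voiceless stop between vowels /o/ and /i/, so it voices to [g]. /k/ is a voiceless stop between vowels /i/ and /e/, so it voices to [g]. /t/ is a voiceless stop between vowels /i/ and /e/, so it voices to [d]. /tomkusgokikesite/ → tomkusgogigeside.
Rule 2 (regressive voicing assimilation): /s/ precedes the voiced obstruent /g/, so it voices to [z] by assimilation. /tomkusgogigeside/ → tomkuzgogigeside.
Rule 3 (post-nasal voicing): /k/ is a voiceless stop immediately after the nasal /m/, so it voices to [g]. /tomkuzgogigeside/ → tomguzgogigeside.
Rule 4 (high vowel syncope): no segment meets the environment; /tomguzgogigeside/ is unchanged.

tomguzgogigeside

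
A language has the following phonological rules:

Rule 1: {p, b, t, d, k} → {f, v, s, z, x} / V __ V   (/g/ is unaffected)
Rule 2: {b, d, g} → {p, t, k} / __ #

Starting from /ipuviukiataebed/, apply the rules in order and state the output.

Rule 1 (intervocalic spirantization): /p/ is a stop between vowels /i/ and /u/, so it spirantizes to the fricative [f]. /k/ is a stop between vowels /u/ and /i/, so it spirantizes to the fricative [x]. /t/ is a stop between vowels /a/ and /a/, so it spirantizes to the fricative [s]. /b/ is a stop between vowels /e/ and /e/, so it spirantizes to the fricative [v]. /ipuviukiataebed/ → ifuviuxiasaeved.
Rule 2 (final devoicing): /d/ is a voiced stop in word-final position, so it devoices to [t]. /ifuviuxiasaeved/ → ifuviuxiasaevet.

ifuviuxiasaevet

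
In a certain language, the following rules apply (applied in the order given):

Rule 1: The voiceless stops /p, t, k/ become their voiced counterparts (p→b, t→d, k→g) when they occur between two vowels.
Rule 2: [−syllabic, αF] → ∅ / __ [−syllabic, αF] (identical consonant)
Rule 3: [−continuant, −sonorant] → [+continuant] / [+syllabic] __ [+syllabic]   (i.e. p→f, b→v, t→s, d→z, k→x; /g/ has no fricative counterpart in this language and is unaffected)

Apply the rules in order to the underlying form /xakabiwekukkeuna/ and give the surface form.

xagaviweguxeuna

Rule 1 (intervocalic voicing): /k/ is a voiceless stop between vowels /a/ and /a/, so it voices to [g]. /k/ is a voiceless stop between vowels /e/ and /u/, so it voices to [g]. /xakabiwekukkeuna/ → xagabiwegukkeuna.
Rule 2 (degemination): /kk/ is a geminate; the first /k/ deletes. /xagabiwegukkeuna/ → xagabiwegukeuna.
Rule 3 (intervocalic spirantization): /b/ is a stop between vowels /a/ and /i/, so it spirantizes to the fricative [v]. /k/ is a stop between vowels /u/ and /e/, so it spirantizes to the fricative [x]. /xagabiwegukeuna/ → xagaviweguxeuna.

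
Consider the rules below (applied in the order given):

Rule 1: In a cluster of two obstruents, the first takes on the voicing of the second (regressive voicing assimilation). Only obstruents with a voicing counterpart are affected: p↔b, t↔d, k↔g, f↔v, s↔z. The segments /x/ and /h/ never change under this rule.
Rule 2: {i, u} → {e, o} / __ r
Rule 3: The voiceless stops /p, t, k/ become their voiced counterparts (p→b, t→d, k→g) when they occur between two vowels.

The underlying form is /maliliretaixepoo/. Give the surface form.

malileredaixeboo

Rule 1 (regressive voicing assimilation): no segment meets the environment; /maliliretaixepoo/ is unchanged.
Rule 2 (pre-rhotic lowering): /i/ is a high vowel immediately before /r/, so it lowers to [e]. /maliliretaixepoo/ → malileretaixepoo.
Rule 3 (intervocalic voicing): /t/ is a voiceless stop between vowels /e/ and /a/, so it voices to [d]. /p/ is a voiceless stop between vowels /e/ and /o/, so it voices to [b]. /malileretaixepoo/ → malileredaixeboo.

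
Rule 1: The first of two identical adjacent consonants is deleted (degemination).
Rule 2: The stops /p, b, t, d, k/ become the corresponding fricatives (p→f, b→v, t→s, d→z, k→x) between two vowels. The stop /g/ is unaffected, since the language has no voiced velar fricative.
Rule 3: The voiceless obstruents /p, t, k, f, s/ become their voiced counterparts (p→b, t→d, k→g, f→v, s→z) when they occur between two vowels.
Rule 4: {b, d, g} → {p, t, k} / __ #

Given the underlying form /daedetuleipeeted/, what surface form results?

Rule 1 (degemination): no segment meets the environment; /daedetuleipeeted/ is unchanged.
Rule 2 (intervocalic spirantization): /d/ is a stop between vowels /e/ and /e/, so it spirantizes to the fricative [z]. /t/ is a stop between vowels /e/ and /u/, so it spirantizes to the fricative [s]. /p/ is a stop between vowels /i/ and /e/, so it spirantizes to the fricative [f]. /t/ is a stop between vowels /e/ and /e/, so it spirantizes to the fricative [s]. /daedetuleipeeted/ → daezesuleifeesed.
Rule 3 (intervocalic voicing): /s/ is a voiceless obstruent between vowels /e/ and /u/, so it voices to [z]. /f/ is a voiceless obstruent between vowels /i/ and /e/, so it voices to [v]. /s/ is a voiceless obstruent between vowels /e/ and /e/, so it voices to [z]. /daezesuleifeesed/ → daezezuleiveezed.
Rule 4 (final devoicing): /d/ is a voiced stop in word-final position, so it devoices to [t]. /daezezuleiveezed/ → daezezuleiveezet.

daezezuleiveezet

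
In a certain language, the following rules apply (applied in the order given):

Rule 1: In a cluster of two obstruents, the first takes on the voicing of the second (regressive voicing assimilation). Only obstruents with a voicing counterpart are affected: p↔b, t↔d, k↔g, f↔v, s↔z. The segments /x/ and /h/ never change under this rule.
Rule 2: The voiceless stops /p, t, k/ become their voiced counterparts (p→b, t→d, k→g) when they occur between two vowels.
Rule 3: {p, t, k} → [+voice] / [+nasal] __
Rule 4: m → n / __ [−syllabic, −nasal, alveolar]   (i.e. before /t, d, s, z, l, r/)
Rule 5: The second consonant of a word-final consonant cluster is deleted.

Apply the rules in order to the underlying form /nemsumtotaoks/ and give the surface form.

nensundodaok

Rule 1 (regressive voicing assimilation): no segment meets the environment; /nemsumtotaoks/ is unchanged.
Rule 2 (intervocalic voicing): /t/ is a voiceless stop between vowels /o/ and /a/, so it voices to [d]. /nemsumtotaoks/ → nemsumtodaoks.
Rule 3 (post-nasal voicing): /t/ is a voiceless stop immediately after the nasal /m/, so it voices to [d]. /nemsumtodaoks/ → nemsumdodaoks.
Rule 4 (nasal place assimilation): /m/ precedes the alveolar consonant /s/, so it assimilates in place to [n]. /m/ precedes the alveolar consonant /d/, so it assimilates in place to [n]. /nemsumdodaoks/ → nensundodaoks.
Rule 5 (final cluster simplification): /s/ is the second consonant of a word-final cluster /ks/, so it deletes. /nensundodaoks/ → nensundodaok.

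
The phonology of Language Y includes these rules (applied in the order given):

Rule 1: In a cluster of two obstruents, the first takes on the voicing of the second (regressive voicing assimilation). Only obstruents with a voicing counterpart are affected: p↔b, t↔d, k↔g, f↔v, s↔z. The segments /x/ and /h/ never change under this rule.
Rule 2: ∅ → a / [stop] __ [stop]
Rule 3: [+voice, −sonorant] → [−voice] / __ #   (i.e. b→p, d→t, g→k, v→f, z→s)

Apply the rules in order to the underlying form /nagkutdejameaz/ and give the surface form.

Rule 1 (regressive voicing assimilation): /g/ precedes the voiceless obstruent /k/, so it devoices to [k] by assimilation. /t/ precedes the voiced obstruent /d/, so it voices to [d] by assimilation. /nagkutdejameaz/ → nakkuddejameaz.
Rule 2 (stop-cluster a-epenthesis): /k/ and /k/ form a stop–stop cluster, so [a] is inserted between them. /d/ and /d/ form a stop–stop cluster, so [a] is inserted between them. /nakkuddejameaz/ → nakakudadejameaz.
Rule 3 (final devoicing): /z/ is a voiced obstruent in word-final position, so it devoices to [s]. /nakakudadejameaz/ → nakakudadejameas.

nakakudadejameas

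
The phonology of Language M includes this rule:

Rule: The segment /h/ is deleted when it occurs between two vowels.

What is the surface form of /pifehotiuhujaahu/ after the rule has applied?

pifeotiuujaau

/h/ occurs between vowels /e/ and /o/, so it deletes.
/h/ occurs between vowels /u/ and /u/, so it deletes.
/h/ occurs between vowels /a/ and /u/, so it deletes.
Surface form: [pifeotiuujaau].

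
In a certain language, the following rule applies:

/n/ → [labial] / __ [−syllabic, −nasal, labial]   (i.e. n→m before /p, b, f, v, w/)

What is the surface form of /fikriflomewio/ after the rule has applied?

No segment of /fikriflomewio/ meets the structural description of the rule, so the form surfaces unchanged.

fikriflomewio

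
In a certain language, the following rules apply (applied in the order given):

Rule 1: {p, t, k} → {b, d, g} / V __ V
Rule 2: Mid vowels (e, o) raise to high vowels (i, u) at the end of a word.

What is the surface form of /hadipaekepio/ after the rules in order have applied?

Rule 1 (intervocalic voicing): /p/ is a voiceless stop between vowels /i/ and /a/, so it voices to [b]. /k/ is a voiceless stop between vowels /e/ and /e/, so it voices to [g]. /p/ is a voiceless stop between vowels /e/ and /i/, so it voices to [b]. /hadipaekepio/ → hadibaegebio.
Rule 2 (final vowel raising): /o/ is a mid vowel in word-final position, so it raises to [u]. /hadibaegebio/ → hadibaegebiu.

hadibaegebiu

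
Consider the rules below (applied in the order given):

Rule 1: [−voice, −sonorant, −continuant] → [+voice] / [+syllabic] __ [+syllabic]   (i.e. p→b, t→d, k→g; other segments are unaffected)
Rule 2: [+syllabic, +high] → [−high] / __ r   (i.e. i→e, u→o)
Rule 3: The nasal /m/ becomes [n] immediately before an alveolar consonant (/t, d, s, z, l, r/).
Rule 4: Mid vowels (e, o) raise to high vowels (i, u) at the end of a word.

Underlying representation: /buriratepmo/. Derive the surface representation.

Rule 1 (intervocalic voicing): /t/ is a voiceless stop between vowels /a/ and /e/, so it voices to [d]. /buriratepmo/ → buriradepmo.
Rule 2 (pre-rhotic lowering): /u/ is a high vowel immediately before /r/, so it lowers to [o]. /i/ is a high vowel immediately before /r/, so it lowers to [e]. /buriradepmo/ → boreradepmo.
Rule 3 (nasal place assimilation): no segment meets the environment; /boreradepmo/ is unchanged.
Rule 4 (final vowel raising): /o/ is a mid vowel in word-final position, so it raises to [u]. /boreradepmo/ → boreradepmu.

boreradepmu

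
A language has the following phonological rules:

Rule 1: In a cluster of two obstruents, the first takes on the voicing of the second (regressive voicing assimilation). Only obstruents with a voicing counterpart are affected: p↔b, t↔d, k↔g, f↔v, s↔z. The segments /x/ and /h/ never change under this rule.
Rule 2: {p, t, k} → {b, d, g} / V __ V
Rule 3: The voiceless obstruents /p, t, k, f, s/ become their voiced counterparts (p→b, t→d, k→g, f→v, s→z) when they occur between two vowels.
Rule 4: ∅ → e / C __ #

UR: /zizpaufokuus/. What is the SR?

Rule 1 (regressive voicing assimilation): /z/ precedes the voiceless obstruent /p/, so it devoices to [s] by assimilation. /zizpaufokuus/ → zispaufokuus.
Rule 2 (intervocalic voicing): /k/ is a voiceless stop between vowels /o/ and /u/, so it voices to [g]. /zispaufokuus/ → zispaufoguus.
Rule 3 (intervocalic voicing): /f/ is a voiceless obstruent between vowels /u/ and /o/, so it voices to [v]. /zispaufoguus/ → zispauvoguus.
Rule 4 (final e-epenthesis): the form ends in the consonant /s/, so [e] is inserted word-finally. /zispauvoguus/ → zispauvoguuse.

zispauvoguuse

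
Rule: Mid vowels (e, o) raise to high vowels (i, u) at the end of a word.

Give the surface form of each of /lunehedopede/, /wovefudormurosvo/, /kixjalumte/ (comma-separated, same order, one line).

lunehedopedi, wovefudormurosvu, kixjalumti

/lunehedopede/: /e/ is a mid vowel in word-final position, so it raises to [i]. → [lunehedopedi].
/wovefudormurosvo/: /o/ is a mid vowel in word-final position, so it raises to [u]. → [wovefudormurosvu].
/kixjalumte/: /e/ is a mid vowel in word-final position, so it raises to [i]. → [kixjalumti].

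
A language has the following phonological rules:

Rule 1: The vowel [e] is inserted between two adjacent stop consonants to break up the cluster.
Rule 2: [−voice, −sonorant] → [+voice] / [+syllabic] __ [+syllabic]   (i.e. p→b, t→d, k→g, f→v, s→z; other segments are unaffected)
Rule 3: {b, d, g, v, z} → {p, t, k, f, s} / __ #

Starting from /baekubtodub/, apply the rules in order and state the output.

baegubedodup

Rule 1 (stop-cluster e-epenthesis): /b/ and /t/ form a stop–stop cluster, so [e] is inserted between them. /baekubtodub/ → baekubetodub.
Rule 2 (intervocalic voicing): /k/ is a voiceless obstruent between vowels /e/ and /u/, so it voices to [g]. /t/ is a voiceless obstruent between vowels /e/ and /o/, so it voices to [d]. /baekubetodub/ → baegubedodub.
Rule 3 (final devoicing): /b/ is a voiced obstruent in word-final position, so it devoices to [p]. /baegubedodub/ → baegubedodup.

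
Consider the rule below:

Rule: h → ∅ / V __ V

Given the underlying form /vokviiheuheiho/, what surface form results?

vokviieueio

/h/ occurs between vowels /i/ and /e/, so it deletes.
/h/ occurs between vowels /u/ and /e/, so it deletes.
/h/ occurs between vowels /i/ and /o/, so it deletes.
Surface form: [vokviieueio].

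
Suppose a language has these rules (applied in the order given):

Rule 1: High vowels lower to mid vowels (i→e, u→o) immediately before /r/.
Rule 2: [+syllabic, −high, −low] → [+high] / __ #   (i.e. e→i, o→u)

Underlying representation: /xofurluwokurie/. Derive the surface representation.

xoforluwokorii

Rule 1 (pre-rhotic lowering): /u/ is a high vowel immediately before /r/, so it lowers to [o]. /u/ is a high vowel immediately before /r/, so it lowers to [o]. /xofurluwokurie/ → xoforluwokorie.
Rule 2 (final vowel raising): /e/ is a mid vowel in word-final position, so it raises to [i]. /xoforluwokorie/ → xoforluwokorii.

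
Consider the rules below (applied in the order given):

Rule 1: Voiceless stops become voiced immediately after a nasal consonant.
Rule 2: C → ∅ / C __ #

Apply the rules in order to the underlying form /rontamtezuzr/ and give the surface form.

rondamdezuz

Rule 1 (post-nasal voicing): /t/ is a voiceless stop immediately after the nasal /n/, so it voices to [d]. /t/ is a voiceless stop immediately after the nasal /m/, so it voices to [d]. /rontamtezuzr/ → rondamdezuzr.
Rule 2 (final cluster simplification): /r/ is the second consonant of a word-final cluster /zr/, so it deletes. /rondamdezuzr/ → rondamdezuz.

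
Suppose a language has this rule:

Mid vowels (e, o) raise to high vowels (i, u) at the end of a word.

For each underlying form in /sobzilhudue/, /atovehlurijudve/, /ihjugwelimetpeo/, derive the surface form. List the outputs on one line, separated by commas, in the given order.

/sobzilhudue/: /e/ is a mid vowel in word-final position, so it raises to [i]. → [sobzilhudui].
/atovehlurijudve/: /e/ is a mid vowel in word-final position, so it raises to [i]. → [atovehlurijudvi].
/ihjugwelimetpeo/: /o/ is a mid vowel in word-final position, so it raises to [u]. → [ihjugwelimetpeu].

sobzilhudui, atovehlurijudvi, ihjugwelimetpeu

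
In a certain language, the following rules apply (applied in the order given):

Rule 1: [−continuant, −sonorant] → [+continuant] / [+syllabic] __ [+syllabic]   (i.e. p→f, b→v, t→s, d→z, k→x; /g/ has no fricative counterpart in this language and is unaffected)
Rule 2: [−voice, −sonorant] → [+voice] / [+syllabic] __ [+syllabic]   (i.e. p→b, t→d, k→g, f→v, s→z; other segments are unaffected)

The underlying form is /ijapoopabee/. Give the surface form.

Rule 1 (intervocalic spirantization): /p/ is a stop between vowels /a/ and /o/, so it spirantizes to the fricative [f]. /p/ is a stop between vowels /o/ and /a/, so it spirantizes to the fricative [f]. /b/ is a stop between vowels /a/ and /e/, so it spirantizes to the fricative [v]. /ijapoopabee/ → ijafoofavee.
Rule 2 (intervocalic voicing): /f/ is a voiceless obstruent between vowels /a/ and /o/, so it voices to [v]. /f/ is a voiceless obstruent between vowels /o/ and /a/, so it voices to [v]. /ijafoofavee/ → ijavoovavee.

ijavoovavee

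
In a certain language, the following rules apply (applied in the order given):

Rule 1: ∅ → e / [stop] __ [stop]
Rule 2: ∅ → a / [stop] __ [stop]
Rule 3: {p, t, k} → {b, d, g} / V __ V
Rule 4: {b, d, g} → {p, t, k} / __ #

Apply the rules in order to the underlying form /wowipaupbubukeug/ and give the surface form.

wowibaubebubugeuk

Rule 1 (stop-cluster e-epenthesis): /p/ and /b/ form a stop–stop cluster, so [e] is inserted between them. /wowipaupbubukeug/ → wowipaupebubukeug.
Rule 2 (stop-cluster a-epenthesis): no segment meets the environment; /wowipaupebubukeug/ is unchanged.
Rule 3 (intervocalic voicing): /p/ is a voiceless stop between vowels /i/ and /a/, so it voices to [b]. /p/ is a voiceless stop between vowels /u/ and /e/, so it voices to [b]. /k/ is a voiceless stop between vowels /u/ and /e/, so it voices to [g]. /wowipaupebubukeug/ → wowibaubebubugeug.
Rule 4 (final devoicing): /g/ is a voiced stop in word-final position, so it devoices to [k]. /wowibaubebubugeug/ → wowibaubebubugeuk.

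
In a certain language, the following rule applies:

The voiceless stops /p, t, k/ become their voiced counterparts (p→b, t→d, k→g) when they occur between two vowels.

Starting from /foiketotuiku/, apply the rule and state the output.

foigedoduigu

/k/ is a voiceless stop between vowels /i/ and /e/, so it voices to [g].
/t/ is a voiceless stop between vowels /e/ and /o/, so it voices to [d].
/t/ is a voiceless stop between vowels /o/ and /u/, so it voices to [d].
/k/ is a voiceless stop between vowels /i/ and /u/, so it voices to [g].
Surface form: [foigedoduigu].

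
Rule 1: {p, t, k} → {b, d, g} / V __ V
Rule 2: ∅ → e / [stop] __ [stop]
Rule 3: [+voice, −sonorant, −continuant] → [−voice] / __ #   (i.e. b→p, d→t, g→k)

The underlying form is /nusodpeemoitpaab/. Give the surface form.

nusodepeemoitepaap

Rule 1 (intervocalic voicing): no segment meets the environment; /nusodpeemoitpaab/ is unchanged.
Rule 2 (stop-cluster e-epenthesis): /d/ and /p/ form a stop–stop cluster, so [e] is inserted between them. /t/ and /p/ form a stop–stop cluster, so [e] is inserted between them. /nusodpeemoitpaab/ → nusodepeemoitepaab.
Rule 3 (final devoicing): /b/ is a voiced stop in word-final position, so it devoices to [p]. /nusodepeemoitepaab/ → nusodepeemoitepaap.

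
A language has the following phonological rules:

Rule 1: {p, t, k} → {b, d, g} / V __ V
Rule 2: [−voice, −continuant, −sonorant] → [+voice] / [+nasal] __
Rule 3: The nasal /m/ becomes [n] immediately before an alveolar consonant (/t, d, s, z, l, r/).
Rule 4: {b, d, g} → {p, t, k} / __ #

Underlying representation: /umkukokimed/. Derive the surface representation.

umgugogimet

Rule 1 (intervocalic voicing): /k/ is a voiceless stop between vowels /u/ and /o/, so it voices to [g]. /k/ is a voiceless stop between vowels /o/ and /i/, so it voices to [g]. /umkukokimed/ → umkugogimed.
Rule 2 (post-nasal voicing): /k/ is a voiceless stop immediately after the nasal /m/, so it voices to [g]. /umkugogimed/ → umgugogimed.
Rule 3 (nasal place assimilation): no segment meets the environment; /umgugogimed/ is unchanged.
Rule 4 (final devoicing): /d/ is a voiced stop in word-final position, so it devoices to [t]. /umgugogimed/ → umgugogimet.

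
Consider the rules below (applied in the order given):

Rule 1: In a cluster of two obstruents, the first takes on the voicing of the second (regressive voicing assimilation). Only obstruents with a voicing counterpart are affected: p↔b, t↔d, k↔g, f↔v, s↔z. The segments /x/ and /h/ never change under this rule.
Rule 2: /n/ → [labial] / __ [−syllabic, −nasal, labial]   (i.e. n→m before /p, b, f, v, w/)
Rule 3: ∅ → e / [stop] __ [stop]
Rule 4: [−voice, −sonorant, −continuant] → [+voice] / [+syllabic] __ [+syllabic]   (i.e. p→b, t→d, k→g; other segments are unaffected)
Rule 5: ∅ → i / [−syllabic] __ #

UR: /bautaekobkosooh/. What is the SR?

baudaegobegosoohi

Rule 1 (regressive voicing assimilation): /b/ precedes the voiceless obstruent /k/, so it devoices to [p] by assimilation. /bautaekobkosooh/ → bautaekopkosooh.
Rule 2 (nasal place assimilation): no segment meets the environment; /bautaekopkosooh/ is unchanged.
Rule 3 (stop-cluster e-epenthesis): /p/ and /k/ form a stop–stop cluster, so [e] is inserted between them. /bautaekopkosooh/ → bautaekopekosooh.
Rule 4 (intervocalic voicing): /t/ is a voiceless stop between vowels /u/ and /a/, so it voices to [d]. /k/ is a voiceless stop between vowels /e/ and /o/, so it voices to [g]. /p/ is a voiceless stop between vowels /o/ and /e/, so it voices to [b]. /k/ is a voiceless stop between vowels /e/ and /o/, so it voices to [g]. /bautaekopekosooh/ → baudaegobegosooh.
Rule 5 (final i-epenthesis): the form ends in the consonant /h/, so [i] is inserted word-finally. /baudaegobegosooh/ → baudaegobegosoohi.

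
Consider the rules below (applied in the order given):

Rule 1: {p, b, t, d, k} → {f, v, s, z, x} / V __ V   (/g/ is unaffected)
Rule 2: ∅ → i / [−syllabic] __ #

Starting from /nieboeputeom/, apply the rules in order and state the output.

Rule 1 (intervocalic spirantization): /b/ is a stop between vowels /e/ and /o/, so it spirantizes to the fricative [v]. /p/ is a stop between vowels /e/ and /u/, so it spirantizes to the fricative [f]. /t/ is a stop between vowels /u/ and /e/, so it spirantizes to the fricative [s]. /nieboeputeom/ → nievoefuseom.
Rule 2 (final i-epenthesis): the form ends in the consonant /m/, so [i] is inserted word-finally. /nievoefuseom/ → nievoefuseomi.

nievoefuseomi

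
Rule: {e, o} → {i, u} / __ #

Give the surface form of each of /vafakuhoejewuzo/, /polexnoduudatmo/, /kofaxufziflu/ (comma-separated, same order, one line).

/vafakuhoejewuzo/: /o/ is a mid vowel in word-final position, so it raises to [u]. → [vafakuhoejewuzu].
/polexnoduudatmo/: /o/ is a mid vowel in word-final position, so it raises to [u]. → [polexnoduudatmu].
/kofaxufziflu/: the rule's environment is not met; surfaces unchanged as [kofaxufziflu].

vafakuhoejewuzu, polexnoduudatmu, kofaxufziflu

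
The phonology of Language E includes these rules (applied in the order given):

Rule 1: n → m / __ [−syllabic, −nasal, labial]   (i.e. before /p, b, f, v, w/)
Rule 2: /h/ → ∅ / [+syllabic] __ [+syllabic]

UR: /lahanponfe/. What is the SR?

laampomfe

Rule 1 (nasal place assimilation): /n/ precedes the labial consonant /p/, so it assimilates in place to [m]. /n/ precedes the labial consonant /f/, so it assimilates in place to [m]. /lahanponfe/ → lahampomfe.
Rule 2 (intervocalic h-deletion): /h/ occurs between vowels /a/ and /a/, so it deletes. /lahampomfe/ → laampomfe.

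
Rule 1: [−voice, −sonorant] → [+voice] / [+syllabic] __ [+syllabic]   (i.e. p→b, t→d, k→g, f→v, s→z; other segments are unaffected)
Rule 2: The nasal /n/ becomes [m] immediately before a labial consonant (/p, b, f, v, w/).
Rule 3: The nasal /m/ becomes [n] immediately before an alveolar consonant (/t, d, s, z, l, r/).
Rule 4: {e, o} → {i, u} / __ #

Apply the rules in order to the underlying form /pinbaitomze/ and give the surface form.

Rule 1 (intervocalic voicing): /t/ is a voiceless obstruent between vowels /i/ and /o/, so it voices to [d]. /pinbaitomze/ → pinbaidomze.
Rule 2 (nasal place assimilation): /n/ precedes the labial consonant /b/, so it assimilates in place to [m]. /pinbaidomze/ → pimbaidomze.
Rule 3 (nasal place assimilation): /m/ precedes the alveolar consonant /z/, so it assimilates in place to [n]. /pimbaidomze/ → pimbaidonze.
Rule 4 (final vowel raising): /e/ is a mid vowel in word-final position, so it raises to [i]. /pimbaidonze/ → pimbaidonzi.

pimbaidonzi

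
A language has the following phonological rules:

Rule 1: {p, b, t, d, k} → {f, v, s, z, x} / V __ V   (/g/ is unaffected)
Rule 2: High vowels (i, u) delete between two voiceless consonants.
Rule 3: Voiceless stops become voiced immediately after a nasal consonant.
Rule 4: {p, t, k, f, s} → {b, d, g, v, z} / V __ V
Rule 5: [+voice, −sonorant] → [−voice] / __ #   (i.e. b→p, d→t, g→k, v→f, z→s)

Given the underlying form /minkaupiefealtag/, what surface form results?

Rule 1 (intervocalic spirantization): /p/ is a stop between vowels /u/ and /i/, so it spirantizes to the fricative [f]. /minkaupiefealtag/ → minkaufiefealtag.
Rule 2 (high vowel syncope): no segment meets the environment; /minkaufiefealtag/ is unchanged.
Rule 3 (post-nasal voicing): /k/ is a voiceless stop immediately after the nasal /n/, so it voices to [g]. /minkaufiefealtag/ → mingaufiefealtag.
Rule 4 (intervocalic voicing): /f/ is a voiceless obstruent between vowels /u/ and /i/, so it voices to [v]. /f/ is a voiceless obstruent between vowels /e/ and /e/, so it voices to [v]. /mingaufiefealtag/ → mingauvievealtag.
Rule 5 (final devoicing): /g/ is a voiced obstruent in word-final position, so it devoices to [k]. /mingauvievealtag/ → mingauvievealtak.

mingauvievealtak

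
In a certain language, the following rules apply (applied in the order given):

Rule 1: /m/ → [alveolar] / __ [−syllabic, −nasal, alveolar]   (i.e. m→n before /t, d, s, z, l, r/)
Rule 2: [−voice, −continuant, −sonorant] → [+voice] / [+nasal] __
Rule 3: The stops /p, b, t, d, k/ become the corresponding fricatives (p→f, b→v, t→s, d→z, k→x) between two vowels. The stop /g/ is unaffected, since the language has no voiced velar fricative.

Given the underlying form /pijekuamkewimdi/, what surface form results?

pijexuamgewindi

Rule 1 (nasal place assimilation): /m/ precedes the alveolar consonant /d/, so it assimilates in place to [n]. /pijekuamkewimdi/ → pijekuamkewindi.
Rule 2 (post-nasal voicing): /k/ is a voiceless stop immediately after the nasal /m/, so it voices to [g]. /pijekuamkewindi/ → pijekuamgewindi.
Rule 3 (intervocalic spirantization): /k/ is a stop between vowels /e/ and /u/, so it spirantizes to the fricative [x]. /pijekuamgewindi/ → pijexuamgewindi.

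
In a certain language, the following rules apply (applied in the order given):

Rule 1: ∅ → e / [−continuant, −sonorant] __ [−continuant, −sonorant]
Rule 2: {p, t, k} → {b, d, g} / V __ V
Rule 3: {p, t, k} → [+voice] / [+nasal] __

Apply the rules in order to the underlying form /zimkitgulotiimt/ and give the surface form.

zimgidegulodiimd

Rule 1 (stop-cluster e-epenthesis): /t/ and /g/ form a stop–stop cluster, so [e] is inserted between them. /zimkitgulotiimt/ → zimkitegulotiimt.
Rule 2 (intervocalic voicing): /t/ is a voiceless stop between vowels /i/ and /e/, so it voices to [d]. /t/ is a voiceless stop between vowels /o/ and /i/, so it voices to [d]. /zimkitegulotiimt/ → zimkidegulodiimt.
Rule 3 (post-nasal voicing): /k/ is a voiceless stop immediately after the nasal /m/, so it voices to [g]. /t/ is a voiceless stop immediately after the nasal /m/, so it voices to [d]. /zimkidegulodiimt/ → zimgidegulodiimd.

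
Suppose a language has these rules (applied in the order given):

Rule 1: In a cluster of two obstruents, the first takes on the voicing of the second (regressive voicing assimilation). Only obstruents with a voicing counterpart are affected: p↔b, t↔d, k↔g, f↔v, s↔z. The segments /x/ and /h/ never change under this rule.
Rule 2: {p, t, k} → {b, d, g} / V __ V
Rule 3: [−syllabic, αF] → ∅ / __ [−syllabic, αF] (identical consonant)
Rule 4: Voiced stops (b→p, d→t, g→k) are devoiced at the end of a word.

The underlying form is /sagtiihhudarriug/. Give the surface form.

saktiihudariuk

Rule 1 (regressive voicing assimilation): /g/ precedes the voiceless obstruent /t/, so it devoices to [k] by assimilation. /sagtiihhudarriug/ → saktiihhudarriug.
Rule 2 (intervocalic voicing): no segment meets the environment; /saktiihhudarriug/ is unchanged.
Rule 3 (degemination): /hh/ is a geminate; the first /h/ deletes. /rr/ is a geminate; the first /r/ deletes. /saktiihhudarriug/ → saktiihudariug.
Rule 4 (final devoicing): /g/ is a voiced stop in word-final position, so it devoices to [k]. /saktiihudariug/ → saktiihudariuk.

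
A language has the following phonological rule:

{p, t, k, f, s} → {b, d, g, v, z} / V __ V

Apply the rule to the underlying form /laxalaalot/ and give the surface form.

No segment of /laxalaalot/ meets the structural description of the rule, so the form surfaces unchanged.

laxalaalot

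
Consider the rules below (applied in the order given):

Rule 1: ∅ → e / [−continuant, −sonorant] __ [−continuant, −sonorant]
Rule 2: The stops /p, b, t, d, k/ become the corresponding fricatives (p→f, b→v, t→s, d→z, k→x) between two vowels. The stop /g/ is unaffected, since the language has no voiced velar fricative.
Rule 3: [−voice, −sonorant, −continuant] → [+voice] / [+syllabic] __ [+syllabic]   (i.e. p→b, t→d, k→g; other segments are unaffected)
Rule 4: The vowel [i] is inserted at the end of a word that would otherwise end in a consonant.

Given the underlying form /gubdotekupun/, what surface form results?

guvezosexufuni

Rule 1 (stop-cluster e-epenthesis): /b/ and /d/ form a stop–stop cluster, so [e] is inserted between them. /gubdotekupun/ → gubedotekupun.
Rule 2 (intervocalic spirantization): /b/ is a stop between vowels /u/ and /e/, so it spirantizes to the fricative [v]. /d/ is a stop between vowels /e/ and /o/, so it spirantizes to the fricative [z]. /t/ is a stop between vowels /o/ and /e/, so it spirantizes to the fricative [s]. /k/ is a stop between vowels /e/ and /u/, so it spirantizes to the fricative [x]. /p/ is a stop between vowels /u/ and /u/, so it spirantizes to the fricative [f]. /gubedotekupun/ → guvezosexufun.
Rule 3 (intervocalic voicing): no segment meets the environment; /guvezosexufun/ is unchanged.
Rule 4 (final i-epenthesis): the form ends in the consonant /n/, so [i] is inserted word-finally. /guvezosexufun/ → guvezosexufuni.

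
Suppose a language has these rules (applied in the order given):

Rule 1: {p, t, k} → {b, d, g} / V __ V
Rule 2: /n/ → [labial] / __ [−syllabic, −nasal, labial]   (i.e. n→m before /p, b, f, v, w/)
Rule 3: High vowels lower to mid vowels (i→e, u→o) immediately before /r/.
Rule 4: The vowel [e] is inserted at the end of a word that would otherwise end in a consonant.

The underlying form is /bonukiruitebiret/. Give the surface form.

Rule 1 (intervocalic voicing): /k/ is a voiceless stop between vowels /u/ and /i/, so it voices to [g]. /t/ is a voiceless stop between vowels /i/ and /e/, so it voices to [d]. /bonukiruitebiret/ → bonugiruidebiret.
Rule 2 (nasal place assimilation): no segment meets the environment; /bonugiruidebiret/ is unchanged.
Rule 3 (pre-rhotic lowering): /i/ is a high vowel immediately before /r/, so it lowers to [e]. /i/ is a high vowel immediately before /r/, so it lowers to [e]. /bonugiruidebiret/ → bonugeruideberet.
Rule 4 (final e-epenthesis): the form ends in the consonant /t/, so [e] is inserted word-finally. /bonugeruideberet/ → bonugeruideberete.

bonugeruideberete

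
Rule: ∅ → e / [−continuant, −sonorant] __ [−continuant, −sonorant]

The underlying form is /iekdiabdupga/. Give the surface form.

/k/ and /d/ form a stop–stop cluster, so [e] is inserted between them.
/b/ and /d/ form a stop–stop cluster, so [e] is inserted between them.
/p/ and /g/ form a stop–stop cluster, so [e] is inserted between them.
Surface form: [iekediabedupega].

iekediabedupega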